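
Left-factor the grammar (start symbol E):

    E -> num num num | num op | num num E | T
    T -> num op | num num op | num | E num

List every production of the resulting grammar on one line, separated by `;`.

E -> T | num E'; T -> E num | num T'; E' -> op | num E''; T' -> op | num op | ε; E'' -> num | E

E has alternatives sharing prefix 'num': factor to E → num E' with E' → num num | op | num E.
T has alternatives sharing prefix 'num': factor to T → num T' with T' → op | num op | ε.
E' has alternatives sharing prefix 'num': factor to E' → num E'' with E'' → num | E.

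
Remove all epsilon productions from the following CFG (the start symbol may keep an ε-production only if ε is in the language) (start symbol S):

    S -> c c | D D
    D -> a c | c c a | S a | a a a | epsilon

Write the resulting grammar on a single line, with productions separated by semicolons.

S -> c c | D D | D | epsilon; D -> a c | c c a | S a | a | a a a

Nullable set = {D, S}.
ε ∈ L(G) since S is nullable, so keep S → ε.
Expand every rule over subsets of its nullable positions: S → D D gives D D | D. D → S a gives S a | a.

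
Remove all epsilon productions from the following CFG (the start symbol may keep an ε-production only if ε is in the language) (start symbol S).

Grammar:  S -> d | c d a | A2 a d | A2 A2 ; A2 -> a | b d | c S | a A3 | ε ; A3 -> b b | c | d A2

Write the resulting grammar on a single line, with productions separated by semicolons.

Nullable nonterminals: {A2, S}.
ε ∈ L(G) since S is nullable, so keep S → ε.
For each production, add variants omitting each subset of nullable occurrences: S → A2 a d gives A2 a d | a d. S → A2 A2 gives A2 A2 | A2. A2 → c S gives c S | c. A3 → d A2 gives d A2 | d.

S -> d | c d a | A2 a d | a d | A2 A2 | A2 | ε; A2 -> a | b d | c S | c | a A3; A3 -> b b | c | d A2 | d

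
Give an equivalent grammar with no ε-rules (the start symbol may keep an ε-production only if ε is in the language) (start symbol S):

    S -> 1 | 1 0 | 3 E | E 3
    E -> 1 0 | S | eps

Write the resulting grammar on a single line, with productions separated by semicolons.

S -> 1 | 1 0 | 3 E | 3 | E 3; E -> 1 0 | S

Nullable set = {E}.
ε ∉ L(G), so no ε-production is kept.
Add the nullable-subset variants: S → 3 E gives 3 E | 3.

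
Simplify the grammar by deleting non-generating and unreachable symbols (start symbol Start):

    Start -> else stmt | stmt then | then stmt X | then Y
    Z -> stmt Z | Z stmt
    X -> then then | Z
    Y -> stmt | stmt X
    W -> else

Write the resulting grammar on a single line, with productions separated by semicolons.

Generating nonterminals: {Start, W, X, Y}.
Reachable from Start after that: {Start, X, Y}.
Removed useless symbols: {W, Z} and every production mentioning them.

Start -> else stmt | stmt then | then stmt X | then Y; X -> then then; Y -> stmt | stmt X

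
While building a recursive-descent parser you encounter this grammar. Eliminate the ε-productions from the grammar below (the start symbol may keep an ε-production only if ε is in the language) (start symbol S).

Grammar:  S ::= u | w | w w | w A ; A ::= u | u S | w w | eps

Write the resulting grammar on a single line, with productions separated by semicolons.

S ::= u | w | w w | w A; A ::= u | u S | w w

Nullable set = {A}.
ε ∉ L(G), so no ε-production is kept.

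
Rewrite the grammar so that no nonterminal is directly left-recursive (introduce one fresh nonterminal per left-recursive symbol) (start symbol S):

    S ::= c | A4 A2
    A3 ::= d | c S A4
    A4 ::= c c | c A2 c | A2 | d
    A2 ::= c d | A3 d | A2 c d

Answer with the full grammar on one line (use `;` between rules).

Directly left-recursive nonterminal: A2.
For A2: α = {c d}, β = {c d, A3 d}. Rewrite as A2 → β A2' and A2' → α A2' | ε.

S ::= c | A4 A2; A3 ::= d | c S A4; A4 ::= c c | c A2 c | A2 | d; A2 ::= c d A2' | A3 d A2'; A2' ::= c d A2' | ε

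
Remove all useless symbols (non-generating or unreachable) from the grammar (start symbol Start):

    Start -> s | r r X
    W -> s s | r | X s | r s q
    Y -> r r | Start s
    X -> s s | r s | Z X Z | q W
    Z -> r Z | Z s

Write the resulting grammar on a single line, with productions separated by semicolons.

Start -> s | r r X; W -> s s | r | X s | r s q; X -> s s | r s | q W

Generating nonterminals: {Start, W, X, Y}.
Reachable from Start after that: {Start, W, X}.
Removed useless symbols: {Y, Z} and every production mentioning them.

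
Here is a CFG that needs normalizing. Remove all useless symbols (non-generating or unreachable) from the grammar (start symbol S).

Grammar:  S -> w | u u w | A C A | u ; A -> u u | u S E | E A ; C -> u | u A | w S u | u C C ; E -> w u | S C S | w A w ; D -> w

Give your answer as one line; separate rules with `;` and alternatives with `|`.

S -> w | u u w | A C A | u; A -> u u | u S E | E A; C -> u | u A | w S u | u C C; E -> w u | S C S | w A w

Generating nonterminals: {A, C, D, E, S}.
Reachable from S after that: {A, C, E, S}.
Removed useless symbols: {D} and every production mentioning them.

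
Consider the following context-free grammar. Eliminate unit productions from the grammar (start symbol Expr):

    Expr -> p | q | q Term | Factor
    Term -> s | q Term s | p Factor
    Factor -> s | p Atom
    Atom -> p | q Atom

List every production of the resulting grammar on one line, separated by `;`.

Unit pairs: Expr ⇒* {Factor}.
Replace each nonterminal's rules with the union of the non-unit rules of every nonterminal it unit-derives.

Expr -> s | p Atom | p | q | q Term; Term -> s | q Term s | p Factor; Factor -> s | p Atom; Atom -> p | q Atom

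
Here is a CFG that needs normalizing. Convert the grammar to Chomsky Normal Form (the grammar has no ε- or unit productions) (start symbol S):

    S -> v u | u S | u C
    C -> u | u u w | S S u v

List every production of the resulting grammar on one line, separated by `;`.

S -> X1 X2 | X2 S | X2 C; C -> u | X2 Y1 | S Y2; X1 -> v; X2 -> u; X3 -> w; Y1 -> X2 X3; Y2 -> S Y3; Y3 -> X2 X1

Introduce a nonterminal for each terminal appearing in a rule of length ≥ 2: X1 → v, X2 → u, X3 → w.
Binarize each right-hand side of length ≥ 3 by chaining fresh nonterminals (Y1, Y2, …): affected rules were C → X2 X2 X3; C → S S X2 X1.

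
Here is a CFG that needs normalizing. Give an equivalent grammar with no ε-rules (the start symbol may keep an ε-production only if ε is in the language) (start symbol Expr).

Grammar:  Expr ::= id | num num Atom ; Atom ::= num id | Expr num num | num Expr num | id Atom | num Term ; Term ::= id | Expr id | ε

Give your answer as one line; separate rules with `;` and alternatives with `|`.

Expr ::= id | num num Atom; Atom ::= num id | Expr num num | num Expr num | id Atom | num Term | num; Term ::= id | Expr id

Nullable nonterminals: {Term}.
ε ∉ L(G), so no ε-production is kept.
Expand every rule over subsets of its nullable positions: Atom → num Term gives num Term | num.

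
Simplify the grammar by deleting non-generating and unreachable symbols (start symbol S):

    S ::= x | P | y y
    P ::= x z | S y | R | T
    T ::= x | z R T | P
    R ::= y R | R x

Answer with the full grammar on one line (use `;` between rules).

Generating nonterminals: {P, S, T}.
Reachable from S after that: {P, S, T}.
Removed useless symbols: {R} and every production mentioning them.

S ::= x | P | y y; P ::= x z | S y | T; T ::= x | P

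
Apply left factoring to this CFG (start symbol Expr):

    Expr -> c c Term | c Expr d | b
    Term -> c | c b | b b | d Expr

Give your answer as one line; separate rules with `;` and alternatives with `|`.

Expr -> b | c Expr1; Term -> b b | d Expr | c Term1; Expr1 -> c Term | Expr d; Term1 -> ε | b

Expr has alternatives sharing prefix 'c': factor to Expr → c Expr1 with Expr1 → c Term | Expr d.
Term has alternatives sharing prefix 'c': factor to Term → c Term1 with Term1 → ε | b.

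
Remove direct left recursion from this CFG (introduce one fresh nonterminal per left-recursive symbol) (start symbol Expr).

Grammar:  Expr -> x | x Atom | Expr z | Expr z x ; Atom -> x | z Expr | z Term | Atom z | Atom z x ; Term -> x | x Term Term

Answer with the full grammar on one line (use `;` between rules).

Expr -> x Expr1 | x Atom Expr1; Atom -> x Atom1 | z Expr Atom1 | z Term Atom1; Term -> x | x Term Term; Expr1 -> z Expr1 | z x Expr1 | epsilon; Atom1 -> z Atom1 | z x Atom1 | epsilon

Expr, Atom are directly left-recursive.
For Expr: α = {z, z x}, β = {x, x Atom}. Rewrite as Expr → β Expr1 and Expr1 → α Expr1 | ε.
For Atom: α = {z, z x}, β = {x, z Expr, z Term}. Rewrite as Atom → β Atom1 and Atom1 → α Atom1 | ε.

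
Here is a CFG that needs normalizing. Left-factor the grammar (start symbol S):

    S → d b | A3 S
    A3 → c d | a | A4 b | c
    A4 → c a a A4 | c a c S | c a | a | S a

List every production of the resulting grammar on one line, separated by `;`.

A3 has alternatives sharing prefix 'c': factor to A3 → c A3' with A3' → d | ε.
A4 has alternatives sharing prefix 'c a': factor to A4 → c a A4' with A4' → a A4 | c S | ε.

S → d b | A3 S; A3 → a | A4 b | c A3'; A4 → a | S a | c a A4'; A3' → d | ε; A4' → a A4 | c S | ε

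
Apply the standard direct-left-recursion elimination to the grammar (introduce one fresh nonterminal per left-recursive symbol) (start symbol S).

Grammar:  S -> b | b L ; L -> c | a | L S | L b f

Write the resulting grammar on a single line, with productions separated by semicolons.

S -> b | b L; L -> c L' | a L'; L' -> S L' | b f L' | ε

Directly left-recursive nonterminal: L.
For L: α = {S, b f}, β = {c, a}. Rewrite as L → β L' and L' → α L' | ε.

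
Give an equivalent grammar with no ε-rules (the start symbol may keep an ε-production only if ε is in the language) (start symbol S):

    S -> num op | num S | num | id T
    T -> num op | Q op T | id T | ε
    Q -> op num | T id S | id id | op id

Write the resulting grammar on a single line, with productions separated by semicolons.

The nullable symbols are {T}.
ε ∉ L(G), so no ε-production is kept.
Add the nullable-subset variants: S → id T gives id T | id. T → Q op T gives Q op T | Q op. T → id T gives id T | id. Q → T id S gives T id S | id S.

S -> num op | num S | num | id T | id; T -> num op | Q op T | Q op | id T | id; Q -> op num | T id S | id S | id id | op id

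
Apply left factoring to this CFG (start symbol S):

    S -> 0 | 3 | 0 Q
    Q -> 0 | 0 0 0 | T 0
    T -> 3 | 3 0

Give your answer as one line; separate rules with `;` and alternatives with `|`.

S -> 3 | 0 S'; Q -> T 0 | 0 Q'; T -> 3 T'; S' -> ε | Q; Q' -> ε | 0 0; T' -> ε | 0

S has alternatives sharing prefix '0': factor to S → 0 S' with S' → ε | Q.
Q has alternatives sharing prefix '0': factor to Q → 0 Q' with Q' → ε | 0 0.
T has alternatives sharing prefix '3': factor to T → 3 T' with T' → ε | 0.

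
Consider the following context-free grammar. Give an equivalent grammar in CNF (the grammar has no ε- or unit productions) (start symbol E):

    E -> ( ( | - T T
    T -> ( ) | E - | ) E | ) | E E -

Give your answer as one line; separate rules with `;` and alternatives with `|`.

Introduce a nonterminal for each terminal appearing in a rule of length ≥ 2: X1 → (, X2 → -, X3 → ).
Binarize each right-hand side of length ≥ 3 by chaining fresh nonterminals (Y1, Y2, …): affected rules were E → X2 T T; T → E E X2.

E -> X1 X1 | X2 Y1; T -> X1 X3 | E X2 | X3 E | ) | E Y2; X1 -> (; X2 -> -; X3 -> ); Y1 -> T T; Y2 -> E X2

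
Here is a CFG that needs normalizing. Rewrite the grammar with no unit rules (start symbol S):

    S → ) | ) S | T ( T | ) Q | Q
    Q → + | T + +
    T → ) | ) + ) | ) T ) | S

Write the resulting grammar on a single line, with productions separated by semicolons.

Unit pairs: S ⇒* {Q}; T ⇒* {Q, S}.
For every A with A ⇒* B via unit rules, add B's non-unit alternatives to A; then delete every rule of the form X → Y.

S → ) | ) S | T ( T | ) Q | + | T + +; Q → + | T + +; T → ) | ) S | T ( T | ) Q | + | T + + | ) + ) | ) T )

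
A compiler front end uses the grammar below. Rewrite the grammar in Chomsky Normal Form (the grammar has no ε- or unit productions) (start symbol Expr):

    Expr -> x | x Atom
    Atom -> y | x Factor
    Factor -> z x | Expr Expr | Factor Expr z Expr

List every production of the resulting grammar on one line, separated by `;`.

Expr -> x | X1 Atom; Atom -> y | X1 Factor; Factor -> X2 X1 | Expr Expr | Factor Y1; X1 -> x; X2 -> z; Y1 -> Expr Y2; Y2 -> X2 Expr

Introduce a nonterminal for each terminal appearing in a rule of length ≥ 2: X1 → x, X2 → z.
Binarize each right-hand side of length ≥ 3 by chaining fresh nonterminals (Y1, Y2, …): affected rules were Factor → Factor Expr X2 Expr.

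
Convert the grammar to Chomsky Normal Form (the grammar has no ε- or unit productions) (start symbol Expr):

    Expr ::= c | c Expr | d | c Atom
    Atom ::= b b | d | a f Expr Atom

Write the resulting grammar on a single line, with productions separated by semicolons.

Expr ::= c | X1 Expr | d | X1 Atom; Atom ::= X2 X2 | d | X3 Y1; X1 ::= c; X2 ::= b; X3 ::= a; X4 ::= f; Y1 ::= X4 Y2; Y2 ::= Expr Atom

Introduce a nonterminal for each terminal appearing in a rule of length ≥ 2: X1 → c, X2 → b, X3 → a, X4 → f.
Binarize each right-hand side of length ≥ 3 by chaining fresh nonterminals (Y1, Y2, …): affected rules were Atom → X3 X4 Expr Atom.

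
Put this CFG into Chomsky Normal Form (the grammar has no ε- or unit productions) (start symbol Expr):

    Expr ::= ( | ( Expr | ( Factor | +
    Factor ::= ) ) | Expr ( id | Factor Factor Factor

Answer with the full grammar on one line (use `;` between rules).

Introduce a nonterminal for each terminal appearing in a rule of length ≥ 2: X1 → (, X2 → ), X3 → id.
Binarize each right-hand side of length ≥ 3 by chaining fresh nonterminals (Y1, Y2, …): affected rules were Factor → Expr X1 X3; Factor → Factor Factor Factor.

Expr ::= ( | X1 Expr | X1 Factor | +; Factor ::= X2 X2 | Expr Y1 | Factor Y2; X1 ::= (; X2 ::= ); X3 ::= id; Y1 ::= X1 X3; Y2 ::= Factor Factor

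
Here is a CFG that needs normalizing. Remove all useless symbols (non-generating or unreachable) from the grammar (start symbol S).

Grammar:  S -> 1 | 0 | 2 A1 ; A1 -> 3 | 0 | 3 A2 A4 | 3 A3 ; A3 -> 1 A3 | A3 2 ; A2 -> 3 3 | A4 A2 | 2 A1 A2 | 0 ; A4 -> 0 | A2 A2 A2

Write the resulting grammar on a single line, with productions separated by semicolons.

Generating nonterminals: {A1, A2, A4, S}.
Reachable from S after that: {A1, A2, A4, S}.
Removed useless symbols: {A3} and every production mentioning them.

S -> 1 | 0 | 2 A1; A1 -> 3 | 0 | 3 A2 A4; A2 -> 3 3 | A4 A2 | 2 A1 A2 | 0; A4 -> 0 | A2 A2 A2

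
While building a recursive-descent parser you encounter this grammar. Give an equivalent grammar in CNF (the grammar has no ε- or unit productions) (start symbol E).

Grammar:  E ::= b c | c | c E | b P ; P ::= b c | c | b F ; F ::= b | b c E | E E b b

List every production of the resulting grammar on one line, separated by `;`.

Introduce a nonterminal for each terminal appearing in a rule of length ≥ 2: X1 → b, X2 → c.
Binarize each right-hand side of length ≥ 3 by chaining fresh nonterminals (Y1, Y2, …): affected rules were F → X1 X2 E; F → E E X1 X1.

E ::= X1 X2 | c | X2 E | X1 P; P ::= X1 X2 | c | X1 F; F ::= b | X1 Y1 | E Y2; X1 ::= b; X2 ::= c; Y1 ::= X2 E; Y2 ::= E Y3; Y3 ::= X1 X1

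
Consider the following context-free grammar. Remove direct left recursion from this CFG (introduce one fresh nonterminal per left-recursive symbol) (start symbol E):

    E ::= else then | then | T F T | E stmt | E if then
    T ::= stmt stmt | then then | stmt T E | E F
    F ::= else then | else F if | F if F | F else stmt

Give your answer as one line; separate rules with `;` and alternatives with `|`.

E ::= else then E' | then E' | T F T E'; T ::= stmt stmt | then then | stmt T E | E F; F ::= else then F' | else F if F'; E' ::= stmt E' | if then E' | ε; F' ::= if F F' | else stmt F' | ε

Directly left-recursive nonterminals: E, F.
For E: α = {stmt, if then}, β = {else then, then, T F T}. Rewrite as E → β E' and E' → α E' | ε.
For F: α = {if F, else stmt}, β = {else then, else F if}. Rewrite as F → β F' and F' → α F' | ε.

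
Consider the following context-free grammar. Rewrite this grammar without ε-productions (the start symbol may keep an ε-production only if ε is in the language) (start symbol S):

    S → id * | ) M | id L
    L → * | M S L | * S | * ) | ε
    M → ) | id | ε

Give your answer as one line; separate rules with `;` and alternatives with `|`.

Nullable nonterminals: {L, M}.
ε ∉ L(G), so no ε-production is kept.
Expand every rule over subsets of its nullable positions: S → ) M gives ) M | ). S → id L gives id L | id. L → M S L gives M S L | M S | S L | S.

S → id * | ) M | ) | id L | id; L → * | M S L | M S | S L | S | * S | * ); M → ) | id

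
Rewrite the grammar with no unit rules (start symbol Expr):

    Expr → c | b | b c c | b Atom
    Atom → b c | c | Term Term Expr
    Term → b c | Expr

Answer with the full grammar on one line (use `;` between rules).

Expr → c | b | b c c | b Atom; Atom → b c | c | Term Term Expr; Term → b c | c | b | b c c | b Atom

Unit pairs: Term ⇒* {Expr}.
For every A with A ⇒* B via unit rules, add B's non-unit alternatives to A; then delete every rule of the form X → Y.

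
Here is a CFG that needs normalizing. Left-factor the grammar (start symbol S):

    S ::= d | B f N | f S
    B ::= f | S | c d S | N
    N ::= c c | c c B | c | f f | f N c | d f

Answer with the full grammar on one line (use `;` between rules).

S ::= d | B f N | f S; B ::= f | S | c d S | N; N ::= d f | c N' | f N''; N' ::= ε | c N'''; N'' ::= f | N c; N''' ::= ε | B

N has alternatives sharing prefix 'c': factor to N → c N' with N' → c | c B | ε.
N has alternatives sharing prefix 'f': factor to N → f N'' with N'' → f | N c.
N' has alternatives sharing prefix 'c': factor to N' → c N''' with N''' → ε | B.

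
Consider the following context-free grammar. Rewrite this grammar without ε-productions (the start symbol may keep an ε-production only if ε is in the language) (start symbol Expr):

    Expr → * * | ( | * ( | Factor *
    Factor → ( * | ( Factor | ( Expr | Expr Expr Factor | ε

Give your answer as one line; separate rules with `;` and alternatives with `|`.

Expr → * * | ( | * ( | Factor * | *; Factor → ( * | ( Factor | ( | ( Expr | Expr Expr Factor | Expr Expr

Nullable set = {Factor}.
ε ∉ L(G), so no ε-production is kept.
For each production, add variants omitting each subset of nullable occurrences: Expr → Factor * gives Factor * | *. Factor → ( Factor gives ( Factor | (. Factor → Expr Expr Factor gives Expr Expr Factor | Expr Expr.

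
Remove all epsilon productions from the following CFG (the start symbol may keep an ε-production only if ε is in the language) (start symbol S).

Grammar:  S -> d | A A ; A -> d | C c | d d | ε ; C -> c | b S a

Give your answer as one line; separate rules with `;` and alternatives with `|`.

S -> d | A A | A | ε; A -> d | C c | d d; C -> c | b S a | b a

The nullable symbols are {A, S}.
ε ∈ L(G) since S is nullable, so keep S → ε.
Expand every rule over subsets of its nullable positions: S → A A gives A A | A. C → b S a gives b S a | b a.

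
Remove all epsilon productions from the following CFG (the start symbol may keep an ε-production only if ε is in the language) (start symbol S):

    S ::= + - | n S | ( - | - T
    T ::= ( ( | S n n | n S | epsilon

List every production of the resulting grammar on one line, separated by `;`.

S ::= + - | n S | ( - | - T | -; T ::= ( ( | S n n | n S

Nullable nonterminals: {T}.
ε ∉ L(G), so no ε-production is kept.
For each production, add variants omitting each subset of nullable occurrences: S → - T gives - T | -.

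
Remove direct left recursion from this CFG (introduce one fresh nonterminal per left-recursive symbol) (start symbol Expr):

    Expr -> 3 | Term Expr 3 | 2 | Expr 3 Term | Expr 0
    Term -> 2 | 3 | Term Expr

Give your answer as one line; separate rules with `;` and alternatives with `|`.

Expr -> 3 Expr1 | Term Expr 3 Expr1 | 2 Expr1; Term -> 2 Term1 | 3 Term1; Expr1 -> 3 Term Expr1 | 0 Expr1 | ε; Term1 -> Expr Term1 | ε

Expr, Term are directly left-recursive.
For Expr: α = {3 Term, 0}, β = {3, Term Expr 3, 2}. Rewrite as Expr → β Expr1 and Expr1 → α Expr1 | ε.
For Term: α = {Expr}, β = {2, 3}. Rewrite as Term → β Term1 and Term1 → α Term1 | ε.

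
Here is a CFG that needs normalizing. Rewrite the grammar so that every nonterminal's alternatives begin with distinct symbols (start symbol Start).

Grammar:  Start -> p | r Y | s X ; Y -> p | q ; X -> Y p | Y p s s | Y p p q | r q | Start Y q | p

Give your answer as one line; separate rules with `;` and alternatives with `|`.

X has alternatives sharing prefix 'Y p': factor to X → Y p X1 with X1 → ε | s s | p q.

Start -> p | r Y | s X; Y -> p | q; X -> r q | Start Y q | p | Y p X1; X1 -> ε | s s | p q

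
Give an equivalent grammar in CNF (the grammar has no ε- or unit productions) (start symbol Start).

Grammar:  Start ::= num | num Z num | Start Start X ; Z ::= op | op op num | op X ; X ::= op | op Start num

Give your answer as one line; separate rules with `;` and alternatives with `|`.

Introduce a nonterminal for each terminal appearing in a rule of length ≥ 2: X1 → num, X2 → op.
Binarize each right-hand side of length ≥ 3 by chaining fresh nonterminals (Y1, Y2, …): affected rules were Start → X1 Z X1; Start → Start Start X; Z → X2 X2 X1; X → X2 Start X1.

Start ::= num | X1 Y1 | Start Y2; Z ::= op | X2 Y3 | X2 X; X ::= op | X2 Y4; X1 ::= num; X2 ::= op; Y1 ::= Z X1; Y2 ::= Start X; Y3 ::= X2 X1; Y4 ::= Start X1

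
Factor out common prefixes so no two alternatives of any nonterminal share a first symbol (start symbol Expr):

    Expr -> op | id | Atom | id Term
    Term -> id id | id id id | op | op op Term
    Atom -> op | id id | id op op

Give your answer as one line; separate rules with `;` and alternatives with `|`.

Expr -> op | Atom | id Expr1; Term -> id id Term1 | op Term2; Atom -> op | id Atom1; Expr1 -> ε | Term; Term1 -> ε | id; Term2 -> ε | op Term; Atom1 -> id | op op

Expr has alternatives sharing prefix 'id': factor to Expr → id Expr1 with Expr1 → ε | Term.
Term has alternatives sharing prefix 'id id': factor to Term → id id Term1 with Term1 → ε | id.
Term has alternatives sharing prefix 'op': factor to Term → op Term2 with Term2 → ε | op Term.
Atom has alternatives sharing prefix 'id': factor to Atom → id Atom1 with Atom1 → id | op op.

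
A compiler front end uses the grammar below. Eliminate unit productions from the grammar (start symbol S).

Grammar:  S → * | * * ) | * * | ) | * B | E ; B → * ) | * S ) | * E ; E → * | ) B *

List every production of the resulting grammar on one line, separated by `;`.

S → * | ) B * | * * ) | * * | ) | * B; B → * ) | * S ) | * E; E → * | ) B *

Unit pairs: S ⇒* {E}.
For every A with A ⇒* B via unit rules, add B's non-unit alternatives to A; then delete every rule of the form X → Y.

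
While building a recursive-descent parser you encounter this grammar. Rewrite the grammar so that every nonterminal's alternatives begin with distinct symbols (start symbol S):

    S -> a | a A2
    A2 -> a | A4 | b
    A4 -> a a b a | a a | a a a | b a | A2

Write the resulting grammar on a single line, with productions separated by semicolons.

S -> a S'; A2 -> a | A4 | b; A4 -> b a | A2 | a a A4'; S' -> ε | A2; A4' -> b a | ε | a

S has alternatives sharing prefix 'a': factor to S → a S' with S' → ε | A2.
A4 has alternatives sharing prefix 'a a': factor to A4 → a a A4' with A4' → b a | ε | a.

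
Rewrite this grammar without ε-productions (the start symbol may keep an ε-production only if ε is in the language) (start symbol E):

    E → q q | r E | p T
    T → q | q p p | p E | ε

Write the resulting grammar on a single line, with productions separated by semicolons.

The nullable symbols are {T}.
ε ∉ L(G), so no ε-production is kept.
Add the nullable-subset variants: E → p T gives p T | p.

E → q q | r E | p T | p; T → q | q p p | p E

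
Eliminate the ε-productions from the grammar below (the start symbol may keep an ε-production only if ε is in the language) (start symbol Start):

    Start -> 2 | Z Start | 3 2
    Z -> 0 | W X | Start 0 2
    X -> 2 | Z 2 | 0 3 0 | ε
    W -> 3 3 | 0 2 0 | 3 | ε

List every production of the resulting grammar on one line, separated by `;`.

Start -> 2 | Z Start | 3 2; Z -> 0 | W X | W | X | Start 0 2; X -> 2 | Z 2 | 0 3 0; W -> 3 3 | 0 2 0 | 3

Nullable set = {W, X, Z}.
ε ∉ L(G), so no ε-production is kept.
Expand every rule over subsets of its nullable positions: Z → W X gives W X | W | X.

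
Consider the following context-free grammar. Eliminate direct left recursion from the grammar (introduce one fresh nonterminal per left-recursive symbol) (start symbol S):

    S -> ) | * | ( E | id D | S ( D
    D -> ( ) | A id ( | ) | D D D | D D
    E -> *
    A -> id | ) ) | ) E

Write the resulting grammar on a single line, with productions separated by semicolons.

S -> ) S' | * S' | ( E S' | id D S'; D -> ( ) D' | A id ( D' | ) D'; E -> *; A -> id | ) ) | ) E; S' -> ( D S' | ε; D' -> D D D' | D D' | ε

Directly left-recursive nonterminals: S, D.
For S: α = {( D}, β = {), *, ( E, id D}. Rewrite as S → β S' and S' → α S' | ε.
For D: α = {D D, D}, β = {( ), A id (, )}. Rewrite as D → β D' and D' → α D' | ε.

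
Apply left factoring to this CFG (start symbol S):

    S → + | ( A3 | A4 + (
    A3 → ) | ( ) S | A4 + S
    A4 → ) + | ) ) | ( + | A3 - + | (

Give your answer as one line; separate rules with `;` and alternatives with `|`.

S → + | ( A3 | A4 + (; A3 → ) | ( ) S | A4 + S; A4 → A3 - + | ) A4' | ( A4''; A4' → + | ); A4'' → + | epsilon

A4 has alternatives sharing prefix ')': factor to A4 → ) A4' with A4' → + | ).
A4 has alternatives sharing prefix '(': factor to A4 → ( A4'' with A4'' → + | ε.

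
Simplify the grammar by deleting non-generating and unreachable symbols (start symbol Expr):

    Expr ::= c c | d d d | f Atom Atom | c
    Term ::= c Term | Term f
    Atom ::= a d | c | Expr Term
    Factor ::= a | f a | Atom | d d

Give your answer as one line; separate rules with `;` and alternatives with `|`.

Expr ::= c c | d d d | f Atom Atom | c; Atom ::= a d | c

Generating nonterminals: {Atom, Expr, Factor}.
Reachable from Expr after that: {Atom, Expr}.
Removed useless symbols: {Factor, Term} and every production mentioning them.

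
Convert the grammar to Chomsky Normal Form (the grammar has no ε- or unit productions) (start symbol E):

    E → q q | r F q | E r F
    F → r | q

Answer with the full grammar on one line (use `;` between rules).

E → X1 X1 | X2 Y1 | E Y2; F → r | q; X1 → q; X2 → r; Y1 → F X1; Y2 → X2 F

Introduce a nonterminal for each terminal appearing in a rule of length ≥ 2: X1 → q, X2 → r.
Binarize each right-hand side of length ≥ 3 by chaining fresh nonterminals (Y1, Y2, …): affected rules were E → X2 F X1; E → E X2 F.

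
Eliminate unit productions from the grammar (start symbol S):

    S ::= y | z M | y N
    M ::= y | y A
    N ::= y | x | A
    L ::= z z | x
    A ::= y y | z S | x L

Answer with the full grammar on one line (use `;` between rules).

S ::= y | z M | y N; M ::= y | y A; N ::= y | x | y y | z S | x L; L ::= z z | x; A ::= y y | z S | x L

Unit pairs: N ⇒* {A}.
For every A with A ⇒* B via unit rules, add B's non-unit alternatives to A; then delete every rule of the form X → Y.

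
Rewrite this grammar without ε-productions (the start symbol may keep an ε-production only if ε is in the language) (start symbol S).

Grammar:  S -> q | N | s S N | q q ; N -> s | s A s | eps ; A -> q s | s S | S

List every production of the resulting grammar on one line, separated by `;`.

Nullable nonterminals: {A, N, S}.
ε ∈ L(G) since S is nullable, so keep S → ε.
Add the nullable-subset variants: S → s S N gives s S N | s S | s N | s. N → s A s gives s A s | s s. A → s S gives s S | s.

S -> q | N | s S N | s S | s N | s | q q | eps; N -> s | s A s | s s; A -> q s | s S | s | S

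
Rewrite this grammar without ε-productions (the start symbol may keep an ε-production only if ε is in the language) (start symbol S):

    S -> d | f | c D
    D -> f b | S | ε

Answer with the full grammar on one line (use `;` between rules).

The nullable symbols are {D}.
ε ∉ L(G), so no ε-production is kept.
Add the nullable-subset variants: S → c D gives c D | c.

S -> d | f | c D | c; D -> f b | S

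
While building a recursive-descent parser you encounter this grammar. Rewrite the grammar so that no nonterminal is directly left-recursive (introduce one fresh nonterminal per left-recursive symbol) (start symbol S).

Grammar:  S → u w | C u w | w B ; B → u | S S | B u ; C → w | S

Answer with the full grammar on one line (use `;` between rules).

Left recursion appears on B.
For B: α = {u}, β = {u, S S}. Rewrite as B → β B' and B' → α B' | ε.

S → u w | C u w | w B; B → u B' | S S B'; C → w | S; B' → u B' | ε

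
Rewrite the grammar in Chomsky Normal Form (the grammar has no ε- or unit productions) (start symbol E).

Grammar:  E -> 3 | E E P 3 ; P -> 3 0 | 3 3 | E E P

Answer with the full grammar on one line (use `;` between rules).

E -> 3 | E Y1; P -> X1 X2 | X1 X1 | E Y3; X1 -> 3; X2 -> 0; Y1 -> E Y2; Y2 -> P X1; Y3 -> E P

Introduce a nonterminal for each terminal appearing in a rule of length ≥ 2: X1 → 3, X2 → 0.
Binarize each right-hand side of length ≥ 3 by chaining fresh nonterminals (Y1, Y2, …): affected rules were E → E E P X1; P → E E P.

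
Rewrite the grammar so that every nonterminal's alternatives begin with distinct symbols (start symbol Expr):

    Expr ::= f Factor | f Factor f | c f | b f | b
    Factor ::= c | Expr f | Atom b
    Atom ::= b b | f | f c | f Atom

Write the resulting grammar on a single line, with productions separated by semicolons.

Expr ::= c f | f Factor Expr1 | b Expr2; Factor ::= c | Expr f | Atom b; Atom ::= b b | f Atom1; Expr1 ::= ε | f; Expr2 ::= f | ε; Atom1 ::= ε | c | Atom

Expr has alternatives sharing prefix 'f Factor': factor to Expr → f Factor Expr1 with Expr1 → ε | f.
Expr has alternatives sharing prefix 'b': factor to Expr → b Expr2 with Expr2 → f | ε.
Atom has alternatives sharing prefix 'f': factor to Atom → f Atom1 with Atom1 → ε | c | Atom.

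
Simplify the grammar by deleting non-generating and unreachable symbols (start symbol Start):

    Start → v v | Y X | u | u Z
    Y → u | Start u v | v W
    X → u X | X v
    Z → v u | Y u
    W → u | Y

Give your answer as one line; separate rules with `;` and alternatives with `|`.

Start → v v | u | u Z; Y → u | Start u v | v W; Z → v u | Y u; W → u | Y

Generating nonterminals: {Start, W, Y, Z}.
Reachable from Start after that: {Start, W, Y, Z}.
Removed useless symbols: {X} and every production mentioning them.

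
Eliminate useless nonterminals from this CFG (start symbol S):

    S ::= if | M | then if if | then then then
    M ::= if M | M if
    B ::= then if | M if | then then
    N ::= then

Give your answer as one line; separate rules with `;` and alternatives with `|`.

S ::= if | then if if | then then then

Generating nonterminals: {B, N, S}.
Reachable from S after that: {S}.
Removed useless symbols: {B, M, N} and every production mentioning them.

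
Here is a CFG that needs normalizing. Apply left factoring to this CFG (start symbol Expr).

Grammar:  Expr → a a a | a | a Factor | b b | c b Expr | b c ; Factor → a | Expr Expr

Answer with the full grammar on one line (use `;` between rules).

Expr → c b Expr | a Expr1 | b Expr2; Factor → a | Expr Expr; Expr1 → a a | ε | Factor; Expr2 → b | c

Expr has alternatives sharing prefix 'a': factor to Expr → a Expr1 with Expr1 → a a | ε | Factor.
Expr has alternatives sharing prefix 'b': factor to Expr → b Expr2 with Expr2 → b | c.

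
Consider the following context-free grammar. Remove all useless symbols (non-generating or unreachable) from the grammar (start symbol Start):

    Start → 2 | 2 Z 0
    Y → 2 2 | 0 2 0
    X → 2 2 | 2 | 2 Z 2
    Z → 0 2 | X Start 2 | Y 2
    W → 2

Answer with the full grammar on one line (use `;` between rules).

Generating nonterminals: {Start, W, X, Y, Z}.
Reachable from Start after that: {Start, X, Y, Z}.
Removed useless symbols: {W} and every production mentioning them.

Start → 2 | 2 Z 0; Y → 2 2 | 0 2 0; X → 2 2 | 2 | 2 Z 2; Z → 0 2 | X Start 2 | Y 2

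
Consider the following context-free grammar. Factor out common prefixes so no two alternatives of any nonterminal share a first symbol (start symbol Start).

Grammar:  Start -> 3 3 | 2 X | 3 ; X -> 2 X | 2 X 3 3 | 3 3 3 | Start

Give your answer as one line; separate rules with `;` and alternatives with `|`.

Start has alternatives sharing prefix '3': factor to Start → 3 Start1 with Start1 → 3 | ε.
X has alternatives sharing prefix '2 X': factor to X → 2 X X1 with X1 → ε | 3 3.

Start -> 2 X | 3 Start1; X -> 3 3 3 | Start | 2 X X1; Start1 -> 3 | ε; X1 -> ε | 3 3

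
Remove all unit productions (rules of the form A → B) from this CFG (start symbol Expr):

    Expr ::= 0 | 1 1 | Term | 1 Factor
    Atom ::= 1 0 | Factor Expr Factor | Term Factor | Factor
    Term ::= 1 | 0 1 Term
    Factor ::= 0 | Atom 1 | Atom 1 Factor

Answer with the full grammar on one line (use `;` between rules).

Unit pairs: Atom ⇒* {Factor}; Expr ⇒* {Term}.
Replace each nonterminal's rules with the union of the non-unit rules of every nonterminal it unit-derives.

Expr ::= 1 | 0 1 Term | 0 | 1 1 | 1 Factor; Atom ::= 1 0 | Factor Expr Factor | Term Factor | 0 | Atom 1 | Atom 1 Factor; Term ::= 1 | 0 1 Term; Factor ::= 0 | Atom 1 | Atom 1 Factor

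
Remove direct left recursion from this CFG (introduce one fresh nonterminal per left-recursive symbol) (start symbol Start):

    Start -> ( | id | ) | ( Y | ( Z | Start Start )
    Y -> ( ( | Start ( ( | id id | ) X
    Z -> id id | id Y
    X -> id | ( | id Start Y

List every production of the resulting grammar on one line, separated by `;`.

Start is directly left-recursive.
For Start: α = {Start )}, β = {(, id, ), ( Y, ( Z}. Rewrite as Start → β Start1 and Start1 → α Start1 | ε.

Start -> ( Start1 | id Start1 | ) Start1 | ( Y Start1 | ( Z Start1; Y -> ( ( | Start ( ( | id id | ) X; Z -> id id | id Y; X -> id | ( | id Start Y; Start1 -> Start ) Start1 | ε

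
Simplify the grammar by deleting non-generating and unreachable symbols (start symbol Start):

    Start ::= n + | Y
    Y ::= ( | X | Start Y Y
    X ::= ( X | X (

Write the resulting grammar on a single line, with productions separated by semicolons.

Generating nonterminals: {Start, Y}.
Reachable from Start after that: {Start, Y}.
Removed useless symbols: {X} and every production mentioning them.

Start ::= n + | Y; Y ::= ( | Start Y Y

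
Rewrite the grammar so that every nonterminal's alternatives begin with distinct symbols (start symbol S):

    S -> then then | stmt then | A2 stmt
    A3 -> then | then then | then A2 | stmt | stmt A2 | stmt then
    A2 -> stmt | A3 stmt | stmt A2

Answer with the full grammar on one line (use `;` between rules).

A3 has alternatives sharing prefix 'then': factor to A3 → then A3' with A3' → ε | then | A2.
A3 has alternatives sharing prefix 'stmt': factor to A3 → stmt A3'' with A3'' → ε | A2 | then.
A2 has alternatives sharing prefix 'stmt': factor to A2 → stmt A2' with A2' → ε | A2.

S -> then then | stmt then | A2 stmt; A3 -> then A3' | stmt A3''; A2 -> A3 stmt | stmt A2'; A3' -> ε | then | A2; A3'' -> ε | A2 | then; A2' -> ε | A2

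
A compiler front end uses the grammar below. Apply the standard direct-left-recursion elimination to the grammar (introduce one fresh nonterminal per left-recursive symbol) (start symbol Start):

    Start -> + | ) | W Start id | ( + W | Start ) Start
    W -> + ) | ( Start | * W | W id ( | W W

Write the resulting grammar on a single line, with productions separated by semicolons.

Start -> + Start1 | ) Start1 | W Start id Start1 | ( + W Start1; W -> + ) W1 | ( Start W1 | * W W1; Start1 -> ) Start Start1 | eps; W1 -> id ( W1 | W W1 | eps

Start, W are directly left-recursive.
For Start: α = {) Start}, β = {+, ), W Start id, ( + W}. Rewrite as Start → β Start1 and Start1 → α Start1 | ε.
For W: α = {id (, W}, β = {+ ), ( Start, * W}. Rewrite as W → β W1 and W1 → α W1 | ε.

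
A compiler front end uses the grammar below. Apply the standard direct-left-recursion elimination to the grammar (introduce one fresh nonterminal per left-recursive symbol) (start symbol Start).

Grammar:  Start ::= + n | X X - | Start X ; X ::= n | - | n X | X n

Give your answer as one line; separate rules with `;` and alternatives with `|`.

Left recursion appears on Start, X.
For Start: α = {X}, β = {+ n, X X -}. Rewrite as Start → β Start1 and Start1 → α Start1 | ε.
For X: α = {n}, β = {n, -, n X}. Rewrite as X → β X1 and X1 → α X1 | ε.

Start ::= + n Start1 | X X - Start1; X ::= n X1 | - X1 | n X X1; Start1 ::= X Start1 | ε; X1 ::= n X1 | ε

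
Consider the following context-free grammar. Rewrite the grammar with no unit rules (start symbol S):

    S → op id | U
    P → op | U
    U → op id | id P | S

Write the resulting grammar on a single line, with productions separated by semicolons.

S → op id | id P; P → op id | id P | op; U → op id | id P

Unit pairs: P ⇒* {S, U}; S ⇒* {U}; U ⇒* {S}.
For each unit pair (A, B), copy every non-unit production of B to A, then drop all unit productions.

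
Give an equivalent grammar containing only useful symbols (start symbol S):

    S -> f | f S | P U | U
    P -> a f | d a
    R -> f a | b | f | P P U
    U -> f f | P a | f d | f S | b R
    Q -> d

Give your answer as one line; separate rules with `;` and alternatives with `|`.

Generating nonterminals: {P, Q, R, S, U}.
Reachable from S after that: {P, R, S, U}.
Removed useless symbols: {Q} and every production mentioning them.

S -> f | f S | P U | U; P -> a f | d a; R -> f a | b | f | P P U; U -> f f | P a | f d | f S | b R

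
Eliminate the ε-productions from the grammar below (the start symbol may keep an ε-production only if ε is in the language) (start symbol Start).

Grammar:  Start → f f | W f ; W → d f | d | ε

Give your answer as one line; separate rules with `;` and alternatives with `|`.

Start → f f | W f | f; W → d f | d

Nullable nonterminals: {W}.
ε ∉ L(G), so no ε-production is kept.
For each production, add variants omitting each subset of nullable occurrences: Start → W f gives W f | f.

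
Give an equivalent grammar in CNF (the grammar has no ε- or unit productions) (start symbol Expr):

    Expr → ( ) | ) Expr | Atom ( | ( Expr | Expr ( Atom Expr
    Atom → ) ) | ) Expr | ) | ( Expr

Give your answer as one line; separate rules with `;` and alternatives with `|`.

Introduce a nonterminal for each terminal appearing in a rule of length ≥ 2: X1 → (, X2 → ).
Binarize each right-hand side of length ≥ 3 by chaining fresh nonterminals (Y1, Y2, …): affected rules were Expr → Expr X1 Atom Expr.

Expr → X1 X2 | X2 Expr | Atom X1 | X1 Expr | Expr Y1; Atom → X2 X2 | X2 Expr | ) | X1 Expr; X1 → (; X2 → ); Y1 → X1 Y2; Y2 → Atom Expr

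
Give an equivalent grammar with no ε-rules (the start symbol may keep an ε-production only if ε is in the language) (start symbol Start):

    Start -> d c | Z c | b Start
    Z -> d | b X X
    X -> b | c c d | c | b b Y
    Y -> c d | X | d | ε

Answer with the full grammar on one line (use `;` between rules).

Start -> d c | Z c | b Start; Z -> d | b X X; X -> b | c c d | c | b b Y | b b; Y -> c d | X | d

Nullable set = {Y}.
ε ∉ L(G), so no ε-production is kept.
Expand every rule over subsets of its nullable positions: X → b b Y gives b b Y | b b.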